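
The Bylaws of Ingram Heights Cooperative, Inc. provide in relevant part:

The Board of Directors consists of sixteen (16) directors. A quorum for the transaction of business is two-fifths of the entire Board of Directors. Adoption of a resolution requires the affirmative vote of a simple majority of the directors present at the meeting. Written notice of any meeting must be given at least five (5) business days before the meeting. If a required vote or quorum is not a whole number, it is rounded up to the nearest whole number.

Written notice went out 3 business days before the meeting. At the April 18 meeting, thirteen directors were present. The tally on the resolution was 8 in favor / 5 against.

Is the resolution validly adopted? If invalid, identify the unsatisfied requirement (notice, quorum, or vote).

Notice: 3 business days given; 5 required (3 < 5). Not satisfied.
Quorum: 13 present; quorum is 7. Satisfied.
Vote: the resolution requires a majority of the directors present (13). A majority of 13 is 7, so 7 affirmative votes are needed; 8 voted in favor. Satisfied.

Invalid — notice requirement not satisfied.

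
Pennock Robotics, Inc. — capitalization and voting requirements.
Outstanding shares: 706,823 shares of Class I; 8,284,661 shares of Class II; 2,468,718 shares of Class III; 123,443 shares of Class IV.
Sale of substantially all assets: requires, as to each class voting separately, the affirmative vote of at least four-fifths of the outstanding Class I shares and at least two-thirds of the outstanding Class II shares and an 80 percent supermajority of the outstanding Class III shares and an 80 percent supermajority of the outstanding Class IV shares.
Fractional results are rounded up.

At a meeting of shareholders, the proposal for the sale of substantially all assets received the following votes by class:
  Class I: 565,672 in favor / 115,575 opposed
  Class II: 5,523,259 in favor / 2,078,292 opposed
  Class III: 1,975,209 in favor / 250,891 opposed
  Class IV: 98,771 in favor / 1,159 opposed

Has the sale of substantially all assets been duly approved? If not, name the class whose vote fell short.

Class I: 4/5 of 706823 = 565458.40, rounded up to 565459; 565,459 required, 565,672 in favor — approved.
Class II: 2/3 of 8284661 = 5523107.33, rounded up to 5523108; 5,523,108 required, 5,523,259 in favor — approved.
Class III: 4/5 of 2468718 = 1974974.40, rounded up to 1974975; 1,974,975 required, 1,975,209 in favor — approved.
Class IV: 4/5 of 123443 = 98754.40, rounded up to 98755; 98,755 required, 98,771 in favor — approved.

Approved — every class gave the required vote.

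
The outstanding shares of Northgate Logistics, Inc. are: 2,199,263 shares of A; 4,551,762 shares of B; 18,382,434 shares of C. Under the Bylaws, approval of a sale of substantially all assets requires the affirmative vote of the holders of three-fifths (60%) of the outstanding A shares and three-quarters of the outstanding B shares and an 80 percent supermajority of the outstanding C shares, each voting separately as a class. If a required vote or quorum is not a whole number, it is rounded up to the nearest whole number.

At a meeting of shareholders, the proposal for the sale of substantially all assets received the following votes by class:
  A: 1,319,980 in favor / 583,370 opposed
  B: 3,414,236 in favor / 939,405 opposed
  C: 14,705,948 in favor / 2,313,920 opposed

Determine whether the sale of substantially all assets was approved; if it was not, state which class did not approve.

A: 3/5 of 2199263 = 1319557.80, rounded up to 1319558; 1,319,558 required, 1,319,980 in favor — approved.
B: 3/4 of 4551762 = 3413821.50, rounded up to 3413822; 3,413,822 required, 3,414,236 in favor — approved.
C: 4/5 of 18382434 = 14705947.20, rounded up to 14705948; 14,705,948 required, 14,705,948 in favor — approved.

Approved — every class gave the required vote.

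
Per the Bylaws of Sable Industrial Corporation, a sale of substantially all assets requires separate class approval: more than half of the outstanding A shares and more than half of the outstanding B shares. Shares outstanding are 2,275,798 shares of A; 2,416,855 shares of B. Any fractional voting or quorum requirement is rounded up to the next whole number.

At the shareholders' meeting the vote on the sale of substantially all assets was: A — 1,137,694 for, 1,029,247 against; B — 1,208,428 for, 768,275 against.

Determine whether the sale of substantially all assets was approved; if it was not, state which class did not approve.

A: a majority of 2275798 is 1137900; 1,137,900 required, 1,137,694 in favor — not approved.
B: a majority of 2416855 is 1208428; 1,208,428 required, 1,208,428 in favor — approved.

Not approved — the A shares did not give the required vote.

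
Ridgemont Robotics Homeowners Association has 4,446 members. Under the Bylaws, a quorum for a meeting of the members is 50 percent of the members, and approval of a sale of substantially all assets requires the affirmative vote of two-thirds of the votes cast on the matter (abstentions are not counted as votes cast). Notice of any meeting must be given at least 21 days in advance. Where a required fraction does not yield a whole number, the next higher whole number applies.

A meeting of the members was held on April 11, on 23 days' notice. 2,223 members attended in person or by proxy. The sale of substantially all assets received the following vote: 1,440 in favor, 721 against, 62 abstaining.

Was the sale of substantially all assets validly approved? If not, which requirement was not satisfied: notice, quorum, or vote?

Notice: 23 days given; 21 required. Satisfied.
Quorum: 50% of 4,446 = 2,223; 2,223 present. Satisfied.
Vote: requires two-thirds of the votes cast (2,223 − 62 abstaining = 2,161); 2/3 of 2161 = 1440.67, rounded up to 1441, so 1,441 needed; 1,440 in favor. Not satisfied.

Invalid — vote requirement not satisfied.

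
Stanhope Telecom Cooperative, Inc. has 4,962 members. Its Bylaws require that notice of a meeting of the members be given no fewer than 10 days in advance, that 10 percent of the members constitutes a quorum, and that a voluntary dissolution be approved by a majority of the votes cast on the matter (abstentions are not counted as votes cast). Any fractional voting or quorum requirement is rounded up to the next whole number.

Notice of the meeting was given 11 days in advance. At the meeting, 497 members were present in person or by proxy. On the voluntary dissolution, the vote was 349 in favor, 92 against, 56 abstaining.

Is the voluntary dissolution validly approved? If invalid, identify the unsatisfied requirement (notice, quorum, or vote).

Notice: 11 days given; 10 required. Satisfied.
Quorum: 10% of 4,962 = 496.20, rounded up to 497; 497 present. Satisfied.
Vote: requires a majority of the votes cast (497 − 56 abstaining = 441); a majority of 441 is 221, so 221 needed; 349 in favor. Satisfied.

Valid — all requirements satisfied.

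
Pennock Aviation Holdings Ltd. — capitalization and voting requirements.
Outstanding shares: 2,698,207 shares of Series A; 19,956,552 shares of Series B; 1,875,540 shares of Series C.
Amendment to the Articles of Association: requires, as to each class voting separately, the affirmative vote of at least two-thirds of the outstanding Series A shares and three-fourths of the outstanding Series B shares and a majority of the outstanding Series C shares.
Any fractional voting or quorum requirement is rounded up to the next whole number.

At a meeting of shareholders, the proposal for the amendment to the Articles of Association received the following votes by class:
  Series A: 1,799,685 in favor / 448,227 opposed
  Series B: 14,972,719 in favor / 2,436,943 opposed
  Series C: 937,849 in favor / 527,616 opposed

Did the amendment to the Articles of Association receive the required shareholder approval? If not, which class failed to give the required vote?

Series A: 2/3 of 2698207 = 1798804.67, rounded up to 1798805; 1,798,805 required, 1,799,685 in favor — approved.
Series B: 3/4 of 19956552 = 14967414; 14,967,414 required, 14,972,719 in favor — approved.
Series C: a majority of 1875540 is 937771; 937,771 required, 937,849 in favor — approved.

Approved — every class gave the required vote.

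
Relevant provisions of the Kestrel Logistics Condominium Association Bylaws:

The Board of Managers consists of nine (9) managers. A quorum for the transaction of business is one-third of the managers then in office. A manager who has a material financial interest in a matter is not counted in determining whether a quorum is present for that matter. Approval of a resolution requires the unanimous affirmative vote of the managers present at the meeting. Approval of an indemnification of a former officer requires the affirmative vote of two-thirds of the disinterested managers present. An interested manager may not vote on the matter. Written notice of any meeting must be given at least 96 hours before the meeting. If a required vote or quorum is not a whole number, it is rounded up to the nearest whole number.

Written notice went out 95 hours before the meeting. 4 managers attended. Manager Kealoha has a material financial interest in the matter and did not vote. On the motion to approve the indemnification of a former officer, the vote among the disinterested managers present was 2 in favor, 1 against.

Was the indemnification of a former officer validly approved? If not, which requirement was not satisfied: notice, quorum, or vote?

Notice: 95 hours given; 96 required (95 < 96). Not satisfied.
Quorum: 4 present, but the 1 interested manager does not count, leaving 3. Quorum is 3. Satisfied.
Vote: the indemnification of a former officer requires two-thirds of the disinterested managers present (4 − 1 = 3). 2/3 of 3 = 2, so 2 affirmative votes are needed; 2 voted in favor. Satisfied.

Invalid — notice requirement not satisfied.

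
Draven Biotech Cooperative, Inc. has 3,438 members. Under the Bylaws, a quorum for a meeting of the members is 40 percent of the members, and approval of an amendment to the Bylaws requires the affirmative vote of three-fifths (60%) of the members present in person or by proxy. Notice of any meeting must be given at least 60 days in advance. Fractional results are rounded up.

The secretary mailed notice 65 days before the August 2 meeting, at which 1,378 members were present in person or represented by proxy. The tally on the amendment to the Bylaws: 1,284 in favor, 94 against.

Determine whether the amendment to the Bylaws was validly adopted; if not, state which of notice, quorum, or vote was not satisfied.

Notice: 65 days given; 60 required. Satisfied.
Quorum: 40% of 3,438 = 1,375.20, rounded up to 1,376; 1,378 present. Satisfied.
Vote: requires three-fifths of those present (1,378); 3/5 of 1378 = 826.80, rounded up to 827, so 827 needed; 1,284 in favor. Satisfied.

Valid — all requirements satisfied.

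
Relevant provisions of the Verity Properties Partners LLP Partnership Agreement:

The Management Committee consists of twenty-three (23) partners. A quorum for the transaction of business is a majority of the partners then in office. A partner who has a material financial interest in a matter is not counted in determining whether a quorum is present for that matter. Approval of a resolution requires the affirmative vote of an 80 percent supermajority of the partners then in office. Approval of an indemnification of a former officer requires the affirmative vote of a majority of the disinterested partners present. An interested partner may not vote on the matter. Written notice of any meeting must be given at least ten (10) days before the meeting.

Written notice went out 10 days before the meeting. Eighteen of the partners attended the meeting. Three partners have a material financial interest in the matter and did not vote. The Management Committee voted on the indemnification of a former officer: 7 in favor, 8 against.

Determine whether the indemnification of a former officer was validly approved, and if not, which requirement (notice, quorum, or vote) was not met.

Notice: 10 days given; 10 required (10 ≥ 10). Satisfied.
Quorum: 18 present, but the 3 interested partners do not count, leaving 15. Quorum is 12. Satisfied.
Vote: the indemnification of a former officer requires a majority of the disinterested partners present (18 − 3 = 15). A majority of 15 is 8, so 8 affirmative votes are needed; 7 voted in favor. Not satisfied.

Invalid — vote requirement not satisfied.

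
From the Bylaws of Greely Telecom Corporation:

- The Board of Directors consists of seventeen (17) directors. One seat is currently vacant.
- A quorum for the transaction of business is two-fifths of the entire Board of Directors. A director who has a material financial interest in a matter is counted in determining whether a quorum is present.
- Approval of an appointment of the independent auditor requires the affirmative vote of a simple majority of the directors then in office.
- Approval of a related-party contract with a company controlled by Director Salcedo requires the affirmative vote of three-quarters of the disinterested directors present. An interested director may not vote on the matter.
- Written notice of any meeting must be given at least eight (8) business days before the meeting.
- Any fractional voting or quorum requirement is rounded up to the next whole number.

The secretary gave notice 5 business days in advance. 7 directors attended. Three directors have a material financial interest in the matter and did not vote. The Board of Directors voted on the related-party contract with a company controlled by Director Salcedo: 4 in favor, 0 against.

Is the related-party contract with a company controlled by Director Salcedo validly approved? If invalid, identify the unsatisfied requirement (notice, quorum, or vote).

Invalid — notice requirement not satisfied.

Notice: 5 business days given; 8 required (5 < 8). Not satisfied.
Quorum: 7 present (interested directors count toward quorum); quorum is 7. Satisfied.
Vote: the related-party contract with a company controlled by Director Salcedo requires three-fourths of the disinterested directors present (7 − 3 = 4). 3/4 of 4 = 3, so 3 affirmative votes are needed; 4 voted in favor. Satisfied.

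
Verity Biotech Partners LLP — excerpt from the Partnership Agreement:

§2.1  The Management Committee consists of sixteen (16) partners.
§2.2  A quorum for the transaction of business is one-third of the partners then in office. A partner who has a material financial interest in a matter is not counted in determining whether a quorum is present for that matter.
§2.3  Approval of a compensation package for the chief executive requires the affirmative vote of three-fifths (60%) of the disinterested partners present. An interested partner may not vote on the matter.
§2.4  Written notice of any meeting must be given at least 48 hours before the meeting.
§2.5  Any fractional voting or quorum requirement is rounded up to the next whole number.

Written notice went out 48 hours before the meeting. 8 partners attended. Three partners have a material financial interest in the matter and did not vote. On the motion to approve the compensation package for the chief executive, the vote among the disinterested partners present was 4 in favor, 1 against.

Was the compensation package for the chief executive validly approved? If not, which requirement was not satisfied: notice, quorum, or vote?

Notice: 48 hours given; 48 required (48 ≥ 48). Satisfied.
Quorum: 8 present, but the 3 interested partners do not count, leaving 5. Quorum is 6. Not satisfied.
Vote: the compensation package for the chief executive requires three-fifths of the disinterested partners present (8 − 3 = 5). 3/5 of 5 = 3, so 3 affirmative votes are needed; 4 voted in favor. Satisfied. (Moot — without a quorum no business can be validly transacted.)

Invalid — quorum requirement not satisfied.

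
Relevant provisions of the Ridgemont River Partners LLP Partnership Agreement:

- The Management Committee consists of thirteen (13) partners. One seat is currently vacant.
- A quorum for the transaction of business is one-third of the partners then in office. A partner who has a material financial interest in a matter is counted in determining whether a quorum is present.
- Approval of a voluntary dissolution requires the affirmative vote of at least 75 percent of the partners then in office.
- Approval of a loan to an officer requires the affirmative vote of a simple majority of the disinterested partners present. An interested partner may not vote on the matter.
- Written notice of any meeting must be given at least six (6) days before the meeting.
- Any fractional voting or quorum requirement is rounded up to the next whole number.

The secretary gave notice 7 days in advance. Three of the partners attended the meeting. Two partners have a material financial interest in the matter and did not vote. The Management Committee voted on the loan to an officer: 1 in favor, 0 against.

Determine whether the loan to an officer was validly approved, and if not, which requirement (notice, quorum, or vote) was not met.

Invalid — quorum requirement not satisfied.

Notice: 7 days given; 6 required (7 ≥ 6). Satisfied.
Quorum: 3 present (interested partners count toward quorum); quorum is 4. Not satisfied.
Vote: the loan to an officer requires a majority of the disinterested partners present (3 − 2 = 1). A majority of 1 is 1, so 1 affirmative vote is needed; 1 voted in favor. Satisfied. (Moot — without a quorum no business can be validly transacted.)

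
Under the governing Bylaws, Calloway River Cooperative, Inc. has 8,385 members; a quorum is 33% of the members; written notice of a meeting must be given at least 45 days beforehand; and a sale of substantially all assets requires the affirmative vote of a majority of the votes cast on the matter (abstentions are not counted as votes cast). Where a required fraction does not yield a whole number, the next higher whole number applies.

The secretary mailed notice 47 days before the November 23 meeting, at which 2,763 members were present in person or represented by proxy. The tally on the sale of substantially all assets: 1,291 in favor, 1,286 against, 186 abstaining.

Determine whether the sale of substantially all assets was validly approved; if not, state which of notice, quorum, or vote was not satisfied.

Invalid — quorum requirement not satisfied.

Notice: 47 days given; 45 required. Satisfied.
Quorum: 33% of 8,385 = 2,767.05, rounded up to 2,768; 2,763 present. Not satisfied.
Vote: requires a majority of the votes cast (2,763 − 186 abstaining = 2,577); a majority of 2577 is 1289, so 1,289 needed; 1,291 in favor. Satisfied.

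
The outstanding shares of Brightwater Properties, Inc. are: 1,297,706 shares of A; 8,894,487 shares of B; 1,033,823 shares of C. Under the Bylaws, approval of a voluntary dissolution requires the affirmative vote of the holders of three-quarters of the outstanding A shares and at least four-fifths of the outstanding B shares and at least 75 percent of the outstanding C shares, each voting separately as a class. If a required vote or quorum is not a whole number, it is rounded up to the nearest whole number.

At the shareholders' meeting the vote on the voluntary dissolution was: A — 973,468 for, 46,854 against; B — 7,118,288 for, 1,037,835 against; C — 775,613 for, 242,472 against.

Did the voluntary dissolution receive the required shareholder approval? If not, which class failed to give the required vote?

Approved — every class gave the required vote.

A: 3/4 of 1297706 = 973279.50, rounded up to 973280; 973,280 required, 973,468 in favor — approved.
B: 4/5 of 8894487 = 7115589.60, rounded up to 7115590; 7,115,590 required, 7,118,288 in favor — approved.
C: 3/4 of 1033823 = 775367.25, rounded up to 775368; 775,368 required, 775,613 in favor — approved.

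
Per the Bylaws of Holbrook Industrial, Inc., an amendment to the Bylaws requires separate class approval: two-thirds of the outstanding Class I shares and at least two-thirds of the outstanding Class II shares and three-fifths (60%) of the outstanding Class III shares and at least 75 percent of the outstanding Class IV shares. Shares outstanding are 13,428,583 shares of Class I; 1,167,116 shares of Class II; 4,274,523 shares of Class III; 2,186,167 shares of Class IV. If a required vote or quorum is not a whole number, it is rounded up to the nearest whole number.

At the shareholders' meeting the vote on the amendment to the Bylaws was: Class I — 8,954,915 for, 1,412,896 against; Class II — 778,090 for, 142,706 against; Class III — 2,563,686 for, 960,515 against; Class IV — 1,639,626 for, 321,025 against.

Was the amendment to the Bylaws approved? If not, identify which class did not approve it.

Class I: 2/3 of 13428583 = 8952388.67, rounded up to 8952389; 8,952,389 required, 8,954,915 in favor — approved.
Class II: 2/3 of 1167116 = 778077.33, rounded up to 778078; 778,078 required, 778,090 in favor — approved.
Class III: 3/5 of 4274523 = 2564713.80, rounded up to 2564714; 2,564,714 required, 2,563,686 in favor — not approved.
Class IV: 3/4 of 2186167 = 1639625.25, rounded up to 1639626; 1,639,626 required, 1,639,626 in favor — approved.

Not approved — the Class III shares did not give the required vote.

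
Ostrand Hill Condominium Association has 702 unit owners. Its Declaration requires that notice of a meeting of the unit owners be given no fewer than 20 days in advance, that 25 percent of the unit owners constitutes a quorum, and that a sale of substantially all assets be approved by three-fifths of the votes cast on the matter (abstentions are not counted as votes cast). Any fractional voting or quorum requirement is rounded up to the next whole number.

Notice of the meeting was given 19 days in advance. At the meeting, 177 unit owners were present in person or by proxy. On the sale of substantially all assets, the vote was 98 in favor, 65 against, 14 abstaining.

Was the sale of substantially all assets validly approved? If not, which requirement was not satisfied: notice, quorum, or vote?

Invalid — notice requirement not satisfied.

Notice: 19 days given; 20 required. Not satisfied.
Quorum: 25% of 702 = 175.50, rounded up to 176; 177 present. Satisfied.
Vote: requires three-fifths of the votes cast (177 − 14 abstaining = 163); 3/5 of 163 = 97.80, rounded up to 98, so 98 needed; 98 in favor. Satisfied.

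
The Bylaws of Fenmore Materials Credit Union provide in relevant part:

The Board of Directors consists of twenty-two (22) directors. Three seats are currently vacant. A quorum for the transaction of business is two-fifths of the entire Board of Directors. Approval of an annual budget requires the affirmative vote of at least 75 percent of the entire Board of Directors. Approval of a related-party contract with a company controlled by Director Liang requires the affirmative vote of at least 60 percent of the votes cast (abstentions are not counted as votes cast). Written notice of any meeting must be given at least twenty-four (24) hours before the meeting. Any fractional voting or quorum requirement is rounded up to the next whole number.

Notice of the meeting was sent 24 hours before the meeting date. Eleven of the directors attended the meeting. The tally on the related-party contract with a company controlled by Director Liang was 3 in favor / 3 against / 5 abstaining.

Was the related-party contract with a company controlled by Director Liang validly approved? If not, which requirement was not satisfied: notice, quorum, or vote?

Invalid — vote requirement not satisfied.

Notice: 24 hours given; 24 required (24 ≥ 24). Satisfied.
Quorum: 11 present; quorum is 9. Satisfied.
Vote: the related-party contract with a company controlled by Director Liang requires three-fifths of the votes cast (11 present − 5 abstaining = 6). 3/5 of 6 = 3.60, rounded up to 4, so 4 affirmative votes are needed; 3 voted in favor. Not satisfied.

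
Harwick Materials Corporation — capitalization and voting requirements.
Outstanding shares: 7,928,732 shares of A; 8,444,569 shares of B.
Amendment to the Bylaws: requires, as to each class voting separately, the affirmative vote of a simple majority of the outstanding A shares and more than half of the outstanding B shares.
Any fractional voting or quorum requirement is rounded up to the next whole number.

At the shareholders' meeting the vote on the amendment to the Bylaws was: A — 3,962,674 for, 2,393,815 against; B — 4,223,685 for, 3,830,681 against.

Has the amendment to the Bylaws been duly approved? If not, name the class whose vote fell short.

A: a majority of 7928732 is 3964367; 3,964,367 required, 3,962,674 in favor — not approved.
B: a majority of 8444569 is 4222285; 4,222,285 required, 4,223,685 in favor — approved.

Not approved — the A shares did not give the required vote.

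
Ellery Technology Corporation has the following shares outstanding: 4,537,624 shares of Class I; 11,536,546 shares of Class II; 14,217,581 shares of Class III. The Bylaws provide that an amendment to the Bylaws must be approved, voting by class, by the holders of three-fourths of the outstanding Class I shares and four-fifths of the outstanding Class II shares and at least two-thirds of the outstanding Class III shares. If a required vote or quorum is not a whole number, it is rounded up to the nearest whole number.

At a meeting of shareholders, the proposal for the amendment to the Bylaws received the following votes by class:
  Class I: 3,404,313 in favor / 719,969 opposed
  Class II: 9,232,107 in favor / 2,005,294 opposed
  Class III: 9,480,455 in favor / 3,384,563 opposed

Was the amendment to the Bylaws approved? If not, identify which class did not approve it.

Approved — every class gave the required vote.

Class I: 3/4 of 4537624 = 3403218; 3,403,218 required, 3,404,313 in favor — approved.
Class II: 4/5 of 11536546 = 9229236.80, rounded up to 9229237; 9,229,237 required, 9,232,107 in favor — approved.
Class III: 2/3 of 14217581 = 9478387.33, rounded up to 9478388; 9,478,388 required, 9,480,455 in favor — approved.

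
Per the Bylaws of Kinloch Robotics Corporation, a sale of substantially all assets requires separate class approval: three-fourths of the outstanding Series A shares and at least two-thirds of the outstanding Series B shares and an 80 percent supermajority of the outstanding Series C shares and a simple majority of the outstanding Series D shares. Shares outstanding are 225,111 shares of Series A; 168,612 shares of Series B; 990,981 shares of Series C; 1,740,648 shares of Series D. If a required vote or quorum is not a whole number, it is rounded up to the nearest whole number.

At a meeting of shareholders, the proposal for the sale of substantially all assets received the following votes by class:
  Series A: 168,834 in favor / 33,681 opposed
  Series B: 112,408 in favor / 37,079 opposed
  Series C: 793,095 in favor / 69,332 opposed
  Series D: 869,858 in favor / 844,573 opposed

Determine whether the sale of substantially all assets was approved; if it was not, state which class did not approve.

Not approved — the Series D shares did not give the required vote.

Series A: 3/4 of 225111 = 168833.25, rounded up to 168834; 168,834 required, 168,834 in favor — approved.
Series B: 2/3 of 168612 = 112408; 112,408 required, 112,408 in favor — approved.
Series C: 4/5 of 990981 = 792784.80, rounded up to 792785; 792,785 required, 793,095 in favor — approved.
Series D: a majority of 1740648 is 870325; 870,325 required, 869,858 in favor — not approved.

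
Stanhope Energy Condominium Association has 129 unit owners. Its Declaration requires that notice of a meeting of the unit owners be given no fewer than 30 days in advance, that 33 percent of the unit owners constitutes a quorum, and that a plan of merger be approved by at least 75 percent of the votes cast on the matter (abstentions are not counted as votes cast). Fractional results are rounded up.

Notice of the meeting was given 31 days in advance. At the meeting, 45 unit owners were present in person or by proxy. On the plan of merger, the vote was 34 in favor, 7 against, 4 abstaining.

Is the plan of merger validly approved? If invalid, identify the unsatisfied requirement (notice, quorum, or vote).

Notice: 31 days given; 30 required. Satisfied.
Quorum: 33% of 129 = 42.57, rounded up to 43; 45 present. Satisfied.
Vote: requires three-fourths of the votes cast (45 − 4 abstaining = 41); 3/4 of 41 = 30.75, rounded up to 31, so 31 needed; 34 in favor. Satisfied.

Valid — all requirements satisfied.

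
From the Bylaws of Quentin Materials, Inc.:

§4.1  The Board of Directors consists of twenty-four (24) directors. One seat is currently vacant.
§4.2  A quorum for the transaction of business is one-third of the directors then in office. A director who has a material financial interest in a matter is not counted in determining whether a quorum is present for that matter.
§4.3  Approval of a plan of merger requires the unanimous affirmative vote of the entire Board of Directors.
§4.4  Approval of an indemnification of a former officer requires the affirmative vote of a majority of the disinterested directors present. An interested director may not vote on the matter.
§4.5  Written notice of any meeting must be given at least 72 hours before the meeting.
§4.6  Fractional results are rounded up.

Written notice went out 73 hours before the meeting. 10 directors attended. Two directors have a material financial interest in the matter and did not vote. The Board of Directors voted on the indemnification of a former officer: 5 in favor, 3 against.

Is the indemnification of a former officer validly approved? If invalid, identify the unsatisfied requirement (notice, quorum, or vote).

Notice: 73 hours given; 72 required (73 ≥ 72). Satisfied.
Quorum: 10 present, but the 2 interested directors do not count, leaving 8. Quorum is 8. Satisfied.
Vote: the indemnification of a former officer requires a majority of the disinterested directors present (10 − 2 = 8). A majority of 8 is 5, so 5 affirmative votes are needed; 5 voted in favor. Satisfied.

Valid — all requirements satisfied.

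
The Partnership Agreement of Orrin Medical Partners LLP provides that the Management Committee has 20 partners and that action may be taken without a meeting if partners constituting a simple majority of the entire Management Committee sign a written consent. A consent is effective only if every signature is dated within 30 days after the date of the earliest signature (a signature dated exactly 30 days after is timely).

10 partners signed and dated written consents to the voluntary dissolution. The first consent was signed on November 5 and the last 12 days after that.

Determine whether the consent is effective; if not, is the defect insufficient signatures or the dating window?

Signatures required: a simple majority of 20 — a majority of 20 is 11, so 11 needed; 10 signed. Insufficient.
Dating window: the latest signature is 12 days after the earliest; the limit is 30 days. Within the window.

Not effective — insufficient signatures.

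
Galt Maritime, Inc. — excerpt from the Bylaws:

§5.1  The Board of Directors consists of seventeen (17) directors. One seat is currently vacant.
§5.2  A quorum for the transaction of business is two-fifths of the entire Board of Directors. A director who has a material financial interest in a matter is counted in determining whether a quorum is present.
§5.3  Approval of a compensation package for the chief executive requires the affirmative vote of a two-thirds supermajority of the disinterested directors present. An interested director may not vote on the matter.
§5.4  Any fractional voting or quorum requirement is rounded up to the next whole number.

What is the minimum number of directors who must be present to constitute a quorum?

7

2/5 of 17 = 6.80, rounded up to 7.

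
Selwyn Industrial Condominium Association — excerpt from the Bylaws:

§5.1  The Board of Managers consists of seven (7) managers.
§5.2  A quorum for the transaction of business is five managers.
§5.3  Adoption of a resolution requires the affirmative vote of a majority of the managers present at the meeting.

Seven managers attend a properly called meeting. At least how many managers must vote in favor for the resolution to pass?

The resolution requires a majority of the managers present (7).
A majority of 7 is 4.

4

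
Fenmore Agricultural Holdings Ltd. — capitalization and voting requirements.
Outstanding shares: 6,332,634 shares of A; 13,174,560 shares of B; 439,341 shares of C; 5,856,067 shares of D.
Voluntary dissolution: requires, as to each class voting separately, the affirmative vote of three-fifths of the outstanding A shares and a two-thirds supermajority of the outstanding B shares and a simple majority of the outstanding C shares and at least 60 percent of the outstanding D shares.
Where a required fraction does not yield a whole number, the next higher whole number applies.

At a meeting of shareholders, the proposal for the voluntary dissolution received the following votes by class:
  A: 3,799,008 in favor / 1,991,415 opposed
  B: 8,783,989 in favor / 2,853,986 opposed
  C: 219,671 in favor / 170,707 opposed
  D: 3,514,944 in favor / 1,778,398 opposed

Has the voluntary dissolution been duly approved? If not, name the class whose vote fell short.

Not approved — the A shares did not give the required vote.

A: 3/5 of 6332634 = 3799580.40, rounded up to 3799581; 3,799,581 required, 3,799,008 in favor — not approved.
B: 2/3 of 13174560 = 8783040; 8,783,040 required, 8,783,989 in favor — approved.
C: a majority of 439341 is 219671; 219,671 required, 219,671 in favor — approved.
D: 3/5 of 5856067 = 3513640.20, rounded up to 3513641; 3,513,641 required, 3,514,944 in favor — approved.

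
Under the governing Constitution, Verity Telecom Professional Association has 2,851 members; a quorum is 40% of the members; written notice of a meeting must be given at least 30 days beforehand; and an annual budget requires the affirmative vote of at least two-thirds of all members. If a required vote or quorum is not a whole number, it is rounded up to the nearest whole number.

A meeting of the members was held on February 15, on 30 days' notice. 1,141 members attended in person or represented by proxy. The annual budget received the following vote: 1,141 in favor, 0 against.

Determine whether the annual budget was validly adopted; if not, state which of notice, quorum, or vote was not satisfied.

Invalid — vote requirement not satisfied.

Notice: 30 days given; 30 required. Satisfied.
Quorum: 40% of 2,851 = 1,140.40, rounded up to 1,141; 1,141 present. Satisfied.
Vote: requires two-thirds of all members (2,851); 2/3 of 2851 = 1900.67, rounded up to 1901, so 1,901 needed; 1,141 in favor. Not satisfied.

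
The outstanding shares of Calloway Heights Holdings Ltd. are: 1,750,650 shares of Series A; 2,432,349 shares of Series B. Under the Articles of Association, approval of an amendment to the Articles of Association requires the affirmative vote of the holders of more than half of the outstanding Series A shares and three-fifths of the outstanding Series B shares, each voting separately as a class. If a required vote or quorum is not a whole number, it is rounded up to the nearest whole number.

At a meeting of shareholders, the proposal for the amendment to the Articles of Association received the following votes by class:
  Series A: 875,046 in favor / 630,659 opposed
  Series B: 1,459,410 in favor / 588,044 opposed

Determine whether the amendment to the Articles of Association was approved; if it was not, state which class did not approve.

Not approved — the Series A shares did not give the required vote.

Series A: a majority of 1750650 is 875326; 875,326 required, 875,046 in favor — not approved.
Series B: 3/5 of 2432349 = 1459409.40, rounded up to 1459410; 1,459,410 required, 1,459,410 in favor — approved.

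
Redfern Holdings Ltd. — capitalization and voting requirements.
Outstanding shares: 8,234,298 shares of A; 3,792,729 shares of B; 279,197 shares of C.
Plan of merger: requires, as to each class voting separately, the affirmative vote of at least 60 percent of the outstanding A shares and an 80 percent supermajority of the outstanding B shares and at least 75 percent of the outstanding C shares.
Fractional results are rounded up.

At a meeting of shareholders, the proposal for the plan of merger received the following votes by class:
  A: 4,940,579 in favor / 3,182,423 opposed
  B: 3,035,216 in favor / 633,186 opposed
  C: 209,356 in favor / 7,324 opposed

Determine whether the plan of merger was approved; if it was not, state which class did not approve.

Not approved — the C shares did not give the required vote.

A: 3/5 of 8234298 = 4940578.80, rounded up to 4940579; 4,940,579 required, 4,940,579 in favor — approved.
B: 4/5 of 3792729 = 3034183.20, rounded up to 3034184; 3,034,184 required, 3,035,216 in favor — approved.
C: 3/4 of 279197 = 209397.75, rounded up to 209398; 209,398 required, 209,356 in favor — not approved.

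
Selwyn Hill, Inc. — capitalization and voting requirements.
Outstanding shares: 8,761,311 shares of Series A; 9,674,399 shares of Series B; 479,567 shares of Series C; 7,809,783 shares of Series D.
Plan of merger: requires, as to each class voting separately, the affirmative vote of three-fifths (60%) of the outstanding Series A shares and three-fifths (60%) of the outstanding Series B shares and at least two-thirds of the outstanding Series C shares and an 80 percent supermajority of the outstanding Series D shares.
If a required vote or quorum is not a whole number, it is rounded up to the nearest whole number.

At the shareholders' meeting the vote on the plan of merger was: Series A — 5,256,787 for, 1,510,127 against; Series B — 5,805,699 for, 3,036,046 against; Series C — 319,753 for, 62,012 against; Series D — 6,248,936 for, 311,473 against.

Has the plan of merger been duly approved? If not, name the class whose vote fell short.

Approved — every class gave the required vote.

Series A: 3/5 of 8761311 = 5256786.60, rounded up to 5256787; 5,256,787 required, 5,256,787 in favor — approved.
Series B: 3/5 of 9674399 = 5804639.40, rounded up to 5804640; 5,804,640 required, 5,805,699 in favor — approved.
Series C: 2/3 of 479567 = 319711.33, rounded up to 319712; 319,712 required, 319,753 in favor — approved.
Series D: 4/5 of 7809783 = 6247826.40, rounded up to 6247827; 6,247,827 required, 6,248,936 in favor — approved.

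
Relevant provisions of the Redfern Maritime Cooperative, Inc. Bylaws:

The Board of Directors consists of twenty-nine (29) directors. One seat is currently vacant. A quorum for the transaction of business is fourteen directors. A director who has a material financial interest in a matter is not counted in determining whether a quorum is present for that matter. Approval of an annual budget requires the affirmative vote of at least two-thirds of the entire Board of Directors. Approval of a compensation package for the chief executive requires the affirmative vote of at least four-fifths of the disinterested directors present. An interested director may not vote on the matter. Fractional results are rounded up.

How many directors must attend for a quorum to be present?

14

The quorum is fixed at 14.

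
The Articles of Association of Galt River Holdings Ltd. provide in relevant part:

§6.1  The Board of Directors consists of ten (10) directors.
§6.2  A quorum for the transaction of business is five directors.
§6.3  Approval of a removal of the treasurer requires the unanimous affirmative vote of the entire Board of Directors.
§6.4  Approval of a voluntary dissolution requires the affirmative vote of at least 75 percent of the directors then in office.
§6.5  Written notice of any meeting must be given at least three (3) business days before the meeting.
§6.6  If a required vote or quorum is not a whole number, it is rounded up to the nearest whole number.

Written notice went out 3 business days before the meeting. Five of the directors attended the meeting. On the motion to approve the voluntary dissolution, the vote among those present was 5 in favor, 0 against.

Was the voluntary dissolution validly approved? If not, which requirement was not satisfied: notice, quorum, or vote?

Notice: 3 business days given; 3 required (3 ≥ 3). Satisfied.
Quorum: 5 present; quorum is 5. Satisfied.
Vote: the voluntary dissolution requires three-fourths of the directors then in office (10). 3/4 of 10 = 7.50, rounded up to 8, so 8 affirmative votes are needed; 5 voted in favor. Not satisfied.

Invalid — vote requirement not satisfied.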